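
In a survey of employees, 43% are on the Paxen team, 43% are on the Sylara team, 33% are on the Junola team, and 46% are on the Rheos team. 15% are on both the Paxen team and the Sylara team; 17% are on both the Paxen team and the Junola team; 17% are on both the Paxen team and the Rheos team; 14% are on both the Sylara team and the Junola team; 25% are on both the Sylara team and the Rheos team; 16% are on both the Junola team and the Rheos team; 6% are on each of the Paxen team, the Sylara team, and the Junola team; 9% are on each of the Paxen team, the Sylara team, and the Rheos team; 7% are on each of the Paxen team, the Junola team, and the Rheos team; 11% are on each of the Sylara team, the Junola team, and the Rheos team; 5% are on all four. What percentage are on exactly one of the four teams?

By inclusion–exclusion (exactly-one form):
P(exactly one) = 43 + 43 + 33 + 46 − 2·15 − 2·17 − 2·17 − 2·14 − 2·25 − 2·16 + 3·6 + 3·9 + 3·7 + 3·11 − 4·5 = 36%

36%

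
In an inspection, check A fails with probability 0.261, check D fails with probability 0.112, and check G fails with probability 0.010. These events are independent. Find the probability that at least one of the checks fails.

0.35033032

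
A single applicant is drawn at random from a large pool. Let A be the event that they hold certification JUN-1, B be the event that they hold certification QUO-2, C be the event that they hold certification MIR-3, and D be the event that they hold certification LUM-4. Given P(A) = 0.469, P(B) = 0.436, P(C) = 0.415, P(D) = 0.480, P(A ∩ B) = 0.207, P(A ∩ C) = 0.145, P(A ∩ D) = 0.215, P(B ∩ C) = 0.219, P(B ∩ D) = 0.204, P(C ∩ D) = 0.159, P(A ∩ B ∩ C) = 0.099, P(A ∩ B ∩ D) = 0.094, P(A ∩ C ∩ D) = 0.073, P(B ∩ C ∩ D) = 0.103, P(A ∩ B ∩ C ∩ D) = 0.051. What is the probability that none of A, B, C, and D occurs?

Using inclusion–exclusion:
P(A ∪ B ∪ C ∪ D) = 0.469 + 0.436 + 0.415 + 0.480 − 0.207 − 0.145 − 0.215 − 0.219 − 0.204 − 0.159 + 0.099 + 0.094 + 0.073 + 0.103 − 0.051 = 0.969
P(none) = 1 − 0.969 = 0.031

0.031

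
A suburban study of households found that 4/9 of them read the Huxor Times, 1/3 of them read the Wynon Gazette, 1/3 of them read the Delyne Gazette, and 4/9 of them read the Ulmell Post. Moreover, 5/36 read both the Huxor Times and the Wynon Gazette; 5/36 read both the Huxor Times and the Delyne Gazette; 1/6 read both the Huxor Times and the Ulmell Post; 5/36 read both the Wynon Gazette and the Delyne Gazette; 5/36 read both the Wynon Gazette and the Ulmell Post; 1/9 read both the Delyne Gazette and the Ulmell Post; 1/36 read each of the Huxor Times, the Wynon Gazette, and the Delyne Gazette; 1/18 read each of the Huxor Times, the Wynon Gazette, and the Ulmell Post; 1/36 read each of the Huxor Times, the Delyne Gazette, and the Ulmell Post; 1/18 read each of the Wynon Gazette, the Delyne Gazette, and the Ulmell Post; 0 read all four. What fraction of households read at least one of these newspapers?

8/9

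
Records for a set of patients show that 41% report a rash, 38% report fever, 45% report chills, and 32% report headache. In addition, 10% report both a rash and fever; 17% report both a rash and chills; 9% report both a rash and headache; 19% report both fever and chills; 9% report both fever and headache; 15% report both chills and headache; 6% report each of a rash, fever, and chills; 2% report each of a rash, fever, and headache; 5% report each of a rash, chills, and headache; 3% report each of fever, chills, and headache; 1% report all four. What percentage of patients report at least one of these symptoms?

P(≥1) = 41 + 38 + 45 + 32 − 10 − 17 − 9 − 19 − 9 − 15 + 6 + 2 + 5 + 3 − 1 = 92%

92%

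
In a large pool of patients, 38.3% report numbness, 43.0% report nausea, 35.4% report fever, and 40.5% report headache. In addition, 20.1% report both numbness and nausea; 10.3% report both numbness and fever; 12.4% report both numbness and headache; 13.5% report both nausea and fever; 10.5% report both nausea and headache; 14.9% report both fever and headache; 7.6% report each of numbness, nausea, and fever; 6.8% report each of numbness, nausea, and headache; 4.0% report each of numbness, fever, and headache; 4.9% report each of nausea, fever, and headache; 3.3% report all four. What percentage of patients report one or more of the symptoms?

Inclusion–exclusion gives
P(union) = 38.3 + 43.0 + 35.4 + 40.5 − 20.1 − 10.3 − 12.4 − 13.5 − 10.5 − 14.9 + 7.6 + 6.8 + 4.0 + 4.9 − 3.3 = 95.5%

95.5%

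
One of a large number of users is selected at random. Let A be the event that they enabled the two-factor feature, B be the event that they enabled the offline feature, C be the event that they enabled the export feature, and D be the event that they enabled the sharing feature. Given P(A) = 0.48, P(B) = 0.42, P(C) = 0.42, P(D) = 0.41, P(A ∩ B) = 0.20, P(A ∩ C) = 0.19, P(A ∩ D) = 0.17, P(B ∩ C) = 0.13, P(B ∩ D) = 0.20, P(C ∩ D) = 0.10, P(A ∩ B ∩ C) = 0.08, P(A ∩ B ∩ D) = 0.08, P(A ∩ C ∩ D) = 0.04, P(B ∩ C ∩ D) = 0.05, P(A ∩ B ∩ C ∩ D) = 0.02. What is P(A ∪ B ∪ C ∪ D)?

0.97

Using inclusion–exclusion:
P(A ∪ B ∪ C ∪ D) = 0.48 + 0.42 + 0.42 + 0.41 − 0.20 − 0.19 − 0.17 − 0.13 − 0.20 − 0.10 + 0.08 + 0.08 + 0.04 + 0.05 − 0.02 = 0.97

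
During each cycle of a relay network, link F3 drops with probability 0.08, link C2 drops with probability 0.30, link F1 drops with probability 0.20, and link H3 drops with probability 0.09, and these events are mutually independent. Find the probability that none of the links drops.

Independence gives P(none) = ∏(1 − pᵢ).
P(none) = (1 − 0.08) × (1 − 0.30) × (1 − 0.20) × (1 − 0.09) = 0.92 × 0.70 × 0.80 × 0.91 = 0.468832

0.468832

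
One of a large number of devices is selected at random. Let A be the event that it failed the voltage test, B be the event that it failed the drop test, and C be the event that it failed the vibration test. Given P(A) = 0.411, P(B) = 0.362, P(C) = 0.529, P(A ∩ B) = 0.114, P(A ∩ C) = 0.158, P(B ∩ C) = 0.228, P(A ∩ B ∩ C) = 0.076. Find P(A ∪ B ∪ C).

Using inclusion–exclusion:
P(A ∪ B ∪ C) = 0.411 + 0.362 + 0.529 − 0.114 − 0.158 − 0.228 + 0.076 = 0.878

0.878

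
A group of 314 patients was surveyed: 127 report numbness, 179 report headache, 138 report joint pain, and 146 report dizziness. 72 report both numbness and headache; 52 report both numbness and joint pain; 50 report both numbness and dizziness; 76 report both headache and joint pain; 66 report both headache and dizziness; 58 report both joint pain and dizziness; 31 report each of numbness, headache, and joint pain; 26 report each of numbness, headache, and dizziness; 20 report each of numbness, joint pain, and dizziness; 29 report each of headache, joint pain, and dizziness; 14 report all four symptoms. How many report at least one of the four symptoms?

N(≥1) = 127 + 179 + 138 + 146 − 72 − 52 − 50 − 76 − 66 − 58 + 31 + 26 + 20 + 29 − 14 = 308

308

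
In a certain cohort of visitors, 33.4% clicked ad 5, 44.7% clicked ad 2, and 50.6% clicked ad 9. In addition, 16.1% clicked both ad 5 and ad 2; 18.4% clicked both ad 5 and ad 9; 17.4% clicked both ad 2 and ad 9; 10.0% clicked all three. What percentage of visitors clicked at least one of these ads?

86.8%

Inclusion–exclusion gives
P(at least one) = 33.4 + 44.7 + 50.6 − 16.1 − 18.4 − 17.4 + 10.0 = 86.8%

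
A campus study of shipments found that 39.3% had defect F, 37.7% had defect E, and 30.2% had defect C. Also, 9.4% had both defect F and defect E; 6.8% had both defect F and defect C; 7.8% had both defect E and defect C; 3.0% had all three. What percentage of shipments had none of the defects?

By inclusion-exclusion,
P(union) = 39.3 + 37.7 + 30.2 − 9.4 − 6.8 − 7.8 + 3.0 = 86.2%
P(none) = 100% − 86.2% = 13.8%

13.8%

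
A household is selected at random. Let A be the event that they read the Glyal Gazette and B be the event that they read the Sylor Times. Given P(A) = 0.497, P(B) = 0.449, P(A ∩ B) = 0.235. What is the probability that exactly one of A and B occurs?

Using the inclusion–exclusion count for exactly one event:
P(exactly one) = 0.497 + 0.449 − 2·0.235 = 0.476

0.476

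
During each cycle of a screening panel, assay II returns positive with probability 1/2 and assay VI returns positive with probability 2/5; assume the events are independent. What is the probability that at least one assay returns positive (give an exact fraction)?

7/10

P(none) = (1 − 1/2) × (1 − 2/5) = 1/2 × 3/5 = 3/10
P(at least one) = 1 − 3/10 = 7/10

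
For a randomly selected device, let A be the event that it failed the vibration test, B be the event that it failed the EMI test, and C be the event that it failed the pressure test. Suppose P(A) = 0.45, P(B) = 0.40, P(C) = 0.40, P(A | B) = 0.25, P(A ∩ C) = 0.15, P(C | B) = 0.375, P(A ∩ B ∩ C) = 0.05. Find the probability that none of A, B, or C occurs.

0.10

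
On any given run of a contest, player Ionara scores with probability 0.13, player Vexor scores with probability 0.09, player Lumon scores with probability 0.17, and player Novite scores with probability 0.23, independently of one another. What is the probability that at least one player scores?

0.49402453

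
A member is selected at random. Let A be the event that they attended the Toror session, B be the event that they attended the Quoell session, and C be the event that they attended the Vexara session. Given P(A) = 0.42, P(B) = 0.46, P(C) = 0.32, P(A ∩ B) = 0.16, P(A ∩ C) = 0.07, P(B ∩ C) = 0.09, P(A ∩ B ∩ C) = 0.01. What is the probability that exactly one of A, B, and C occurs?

0.59

P(exactly one) = 0.42 + 0.46 + 0.32 − 2·0.16 − 2·0.07 − 2·0.09 + 3·0.01 = 0.59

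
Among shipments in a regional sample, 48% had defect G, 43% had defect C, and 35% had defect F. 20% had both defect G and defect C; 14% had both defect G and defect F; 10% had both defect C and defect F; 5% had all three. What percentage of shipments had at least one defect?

87%

By inclusion–exclusion:
P(≥1) = 48 + 43 + 35 − 20 − 14 − 10 + 5 = 87%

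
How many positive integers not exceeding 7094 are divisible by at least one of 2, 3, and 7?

5067

Using inclusion–exclusion:
⌊7094/2⌋ + ⌊7094/3⌋ + ⌊7094/7⌋ − ⌊7094/6⌋ − ⌊7094/14⌋ − ⌊7094/21⌋ + ⌊7094/42⌋ = 3547 + 2364 + 1013 − 1182 − 506 − 337 + 168 = 5067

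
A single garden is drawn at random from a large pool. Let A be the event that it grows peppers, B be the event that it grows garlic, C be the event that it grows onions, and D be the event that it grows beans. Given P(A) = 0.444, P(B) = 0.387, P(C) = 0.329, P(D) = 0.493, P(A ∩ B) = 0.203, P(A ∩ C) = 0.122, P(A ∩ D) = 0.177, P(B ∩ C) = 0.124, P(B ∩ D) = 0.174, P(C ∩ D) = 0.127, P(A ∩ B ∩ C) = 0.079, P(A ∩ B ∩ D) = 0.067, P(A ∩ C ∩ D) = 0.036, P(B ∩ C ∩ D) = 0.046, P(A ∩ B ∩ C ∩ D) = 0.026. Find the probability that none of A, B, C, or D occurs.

Apply inclusion-exclusion:
P(A ∪ B ∪ C ∪ D) = 0.444 + 0.387 + 0.329 + 0.493 − 0.203 − 0.122 − 0.177 − 0.124 − 0.174 − 0.127 + 0.079 + 0.067 + 0.036 + 0.046 − 0.026 = 0.928
P(none) = 1 − 0.928 = 0.072

0.072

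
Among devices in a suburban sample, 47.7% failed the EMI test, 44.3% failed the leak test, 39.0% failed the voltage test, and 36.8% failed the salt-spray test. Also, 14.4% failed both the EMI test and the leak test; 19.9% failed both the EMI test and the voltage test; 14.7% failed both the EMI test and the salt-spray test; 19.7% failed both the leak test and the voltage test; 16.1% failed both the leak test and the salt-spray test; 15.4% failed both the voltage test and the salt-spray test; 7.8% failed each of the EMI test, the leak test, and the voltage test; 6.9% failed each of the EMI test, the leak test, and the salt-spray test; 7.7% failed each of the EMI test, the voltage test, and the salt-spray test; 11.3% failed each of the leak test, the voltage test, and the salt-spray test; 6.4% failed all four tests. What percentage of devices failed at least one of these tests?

94.9%

P(union) = 47.7 + 44.3 + 39.0 + 36.8 − 14.4 − 19.9 − 14.7 − 19.7 − 16.1 − 15.4 + 7.8 + 6.9 + 7.7 + 11.3 − 6.4 = 94.9%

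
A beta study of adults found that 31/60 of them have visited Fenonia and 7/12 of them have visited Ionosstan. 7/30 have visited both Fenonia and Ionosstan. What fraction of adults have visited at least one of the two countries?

13/15

P(union) = 31/60 + 7/12 − 7/30 = 13/15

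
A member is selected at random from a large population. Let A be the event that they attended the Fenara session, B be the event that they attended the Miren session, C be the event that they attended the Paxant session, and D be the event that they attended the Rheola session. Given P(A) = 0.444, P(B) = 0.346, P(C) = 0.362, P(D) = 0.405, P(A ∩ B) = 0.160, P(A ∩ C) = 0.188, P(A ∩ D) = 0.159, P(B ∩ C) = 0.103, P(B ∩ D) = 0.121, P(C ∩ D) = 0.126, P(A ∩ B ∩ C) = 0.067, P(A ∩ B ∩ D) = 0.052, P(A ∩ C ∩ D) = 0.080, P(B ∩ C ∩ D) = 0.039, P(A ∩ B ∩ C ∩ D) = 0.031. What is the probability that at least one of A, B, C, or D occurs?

0.907

P(A ∪ B ∪ C ∪ D) = 0.444 + 0.346 + 0.362 + 0.405 − 0.160 − 0.188 − 0.159 − 0.103 − 0.121 − 0.126 + 0.067 + 0.052 + 0.080 + 0.039 − 0.031 = 0.907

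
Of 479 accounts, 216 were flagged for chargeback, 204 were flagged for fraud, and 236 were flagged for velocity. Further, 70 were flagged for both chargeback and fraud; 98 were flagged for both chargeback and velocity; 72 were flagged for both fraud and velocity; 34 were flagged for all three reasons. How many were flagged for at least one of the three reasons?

N(≥1) = 216 + 204 + 236 − 70 − 98 − 72 + 34 = 450

450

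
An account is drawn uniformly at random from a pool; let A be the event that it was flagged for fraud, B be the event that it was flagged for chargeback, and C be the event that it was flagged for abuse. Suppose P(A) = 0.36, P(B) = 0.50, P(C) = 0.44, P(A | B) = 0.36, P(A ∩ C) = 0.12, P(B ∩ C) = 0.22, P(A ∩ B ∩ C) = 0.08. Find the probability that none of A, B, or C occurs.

0.14

P(A ∩ B) = P(B)·P(A|B) = 0.50 × 0.36 = 0.18
By inclusion-exclusion,
P(A ∪ B ∪ C) = 0.36 + 0.50 + 0.44 − 0.18 − 0.12 − 0.22 + 0.08 = 0.86
P(none) = 1 − 0.86 = 0.14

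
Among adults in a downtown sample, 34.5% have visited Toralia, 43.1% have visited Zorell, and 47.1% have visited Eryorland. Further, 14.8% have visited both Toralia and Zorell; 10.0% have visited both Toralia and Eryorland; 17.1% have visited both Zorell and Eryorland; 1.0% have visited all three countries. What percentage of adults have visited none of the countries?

P(at least one) = 34.5 + 43.1 + 47.1 − 14.8 − 10.0 − 17.1 + 1.0 = 83.8%
P(none) = 100% − 83.8% = 16.2%

16.2%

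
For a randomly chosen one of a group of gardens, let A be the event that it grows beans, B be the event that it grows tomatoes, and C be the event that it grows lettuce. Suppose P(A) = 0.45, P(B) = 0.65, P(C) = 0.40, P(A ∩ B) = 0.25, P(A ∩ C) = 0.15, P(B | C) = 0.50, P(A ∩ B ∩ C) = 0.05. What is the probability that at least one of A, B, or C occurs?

0.95

P(B ∩ C) = P(C)·P(B|C) = 0.40 × 0.50 = 0.20
Inclusion–exclusion gives
P(A ∪ B ∪ C) = 0.45 + 0.65 + 0.40 − 0.25 − 0.15 − 0.20 + 0.05 = 0.95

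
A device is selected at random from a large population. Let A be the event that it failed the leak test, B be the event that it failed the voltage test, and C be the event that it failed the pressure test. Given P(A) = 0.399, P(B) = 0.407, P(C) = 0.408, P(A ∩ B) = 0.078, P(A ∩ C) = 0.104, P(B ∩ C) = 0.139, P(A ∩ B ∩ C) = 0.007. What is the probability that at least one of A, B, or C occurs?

0.900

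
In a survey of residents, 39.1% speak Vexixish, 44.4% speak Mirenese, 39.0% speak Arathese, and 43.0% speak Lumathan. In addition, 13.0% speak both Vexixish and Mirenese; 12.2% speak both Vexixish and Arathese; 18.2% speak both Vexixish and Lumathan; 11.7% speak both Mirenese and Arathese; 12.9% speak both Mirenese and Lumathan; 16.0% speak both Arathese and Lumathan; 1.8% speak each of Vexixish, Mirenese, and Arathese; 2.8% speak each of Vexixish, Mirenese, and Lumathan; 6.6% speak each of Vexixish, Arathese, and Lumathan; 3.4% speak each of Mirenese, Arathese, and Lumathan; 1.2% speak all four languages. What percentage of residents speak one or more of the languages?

94.9%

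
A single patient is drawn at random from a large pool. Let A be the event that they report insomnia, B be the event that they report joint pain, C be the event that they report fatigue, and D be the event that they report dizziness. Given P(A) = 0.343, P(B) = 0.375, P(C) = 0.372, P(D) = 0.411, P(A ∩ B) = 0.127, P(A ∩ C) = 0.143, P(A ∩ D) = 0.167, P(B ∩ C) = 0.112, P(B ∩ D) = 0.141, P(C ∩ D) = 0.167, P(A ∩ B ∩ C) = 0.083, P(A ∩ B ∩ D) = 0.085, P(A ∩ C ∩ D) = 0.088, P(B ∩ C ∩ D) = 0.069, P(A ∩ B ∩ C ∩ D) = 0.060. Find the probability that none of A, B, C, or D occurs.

0.091

Using inclusion–exclusion:
P(A ∪ B ∪ C ∪ D) = 0.343 + 0.375 + 0.372 + 0.411 − 0.127 − 0.143 − 0.167 − 0.112 − 0.141 − 0.167 + 0.083 + 0.085 + 0.088 + 0.069 − 0.060 = 0.909
P(none) = 1 − 0.909 = 0.091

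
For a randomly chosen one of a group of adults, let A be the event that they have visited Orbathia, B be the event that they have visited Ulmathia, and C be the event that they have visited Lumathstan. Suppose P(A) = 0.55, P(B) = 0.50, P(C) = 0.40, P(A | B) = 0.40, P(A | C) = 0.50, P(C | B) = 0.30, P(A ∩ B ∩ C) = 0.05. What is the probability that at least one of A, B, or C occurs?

0.95

P(A ∩ B) = P(B)·P(A|B) = 0.50 × 0.40 = 0.20
P(A ∩ C) = P(C)·P(A|C) = 0.40 × 0.50 = 0.20
P(B ∩ C) = P(B)·P(C|B) = 0.50 × 0.30 = 0.15
By inclusion-exclusion,
P(A ∪ B ∪ C) = 0.55 + 0.50 + 0.40 − 0.20 − 0.20 − 0.15 + 0.05 = 0.95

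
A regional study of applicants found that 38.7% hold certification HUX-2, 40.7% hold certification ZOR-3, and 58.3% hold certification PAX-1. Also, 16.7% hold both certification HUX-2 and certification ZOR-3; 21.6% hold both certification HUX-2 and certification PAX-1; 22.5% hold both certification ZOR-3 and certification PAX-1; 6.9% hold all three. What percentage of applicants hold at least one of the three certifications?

Inclusion–exclusion gives
P(union) = 38.7 + 40.7 + 58.3 − 16.7 − 21.6 − 22.5 + 6.9 = 83.8%

83.8%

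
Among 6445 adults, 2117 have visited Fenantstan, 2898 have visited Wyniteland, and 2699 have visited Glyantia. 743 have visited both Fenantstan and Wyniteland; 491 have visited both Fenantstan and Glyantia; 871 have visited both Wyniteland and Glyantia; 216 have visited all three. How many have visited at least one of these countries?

5825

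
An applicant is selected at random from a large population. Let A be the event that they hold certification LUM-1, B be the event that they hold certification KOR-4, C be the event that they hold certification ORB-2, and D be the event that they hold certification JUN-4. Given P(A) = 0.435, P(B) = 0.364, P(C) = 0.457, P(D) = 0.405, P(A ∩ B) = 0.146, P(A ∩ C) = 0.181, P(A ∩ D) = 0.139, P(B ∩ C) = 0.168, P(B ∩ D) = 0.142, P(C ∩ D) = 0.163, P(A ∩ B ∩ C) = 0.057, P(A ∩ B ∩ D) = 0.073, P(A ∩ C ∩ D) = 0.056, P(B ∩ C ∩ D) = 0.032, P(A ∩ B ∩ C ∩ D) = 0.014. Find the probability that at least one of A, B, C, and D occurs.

P(A ∪ B ∪ C ∪ D) = 0.435 + 0.364 + 0.457 + 0.405 − 0.146 − 0.181 − 0.139 − 0.168 − 0.142 − 0.163 + 0.057 + 0.073 + 0.056 + 0.032 − 0.014 = 0.926

0.926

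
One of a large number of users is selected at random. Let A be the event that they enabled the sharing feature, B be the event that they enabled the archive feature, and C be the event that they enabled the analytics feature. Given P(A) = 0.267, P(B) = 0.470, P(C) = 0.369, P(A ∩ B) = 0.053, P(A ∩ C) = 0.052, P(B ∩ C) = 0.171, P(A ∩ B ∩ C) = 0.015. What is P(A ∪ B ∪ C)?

By inclusion-exclusion,
P(A ∪ B ∪ C) = 0.267 + 0.470 + 0.369 − 0.053 − 0.052 − 0.171 + 0.015 = 0.845

0.845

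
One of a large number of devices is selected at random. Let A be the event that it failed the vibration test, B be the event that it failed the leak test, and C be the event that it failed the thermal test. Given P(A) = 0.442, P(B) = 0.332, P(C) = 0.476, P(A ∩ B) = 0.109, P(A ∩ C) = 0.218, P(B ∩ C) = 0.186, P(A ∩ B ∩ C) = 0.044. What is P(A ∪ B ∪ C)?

Using inclusion–exclusion:
P(A ∪ B ∪ C) = 0.442 + 0.332 + 0.476 − 0.109 − 0.218 − 0.186 + 0.044 = 0.781

0.781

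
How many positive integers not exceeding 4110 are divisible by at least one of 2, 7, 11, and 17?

2604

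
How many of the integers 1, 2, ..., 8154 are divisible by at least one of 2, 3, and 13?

5645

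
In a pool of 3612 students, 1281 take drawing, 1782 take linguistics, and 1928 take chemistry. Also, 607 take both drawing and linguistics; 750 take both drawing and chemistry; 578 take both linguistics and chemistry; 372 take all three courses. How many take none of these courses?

Inclusion–exclusion gives
N(≥1) = 1281 + 1782 + 1928 − 607 − 750 − 578 + 372 = 3428
None: 3612 − 3428 = 184

184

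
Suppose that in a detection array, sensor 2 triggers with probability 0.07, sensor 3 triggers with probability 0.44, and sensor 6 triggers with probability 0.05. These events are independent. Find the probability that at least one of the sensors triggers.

0.50524

Independence gives P(none) = ∏(1 − pᵢ).
P(none) = (1 − 0.07) × (1 − 0.44) × (1 − 0.05) = 0.93 × 0.56 × 0.95 = 0.49476
P(at least one) = 1 − 0.49476 = 0.50524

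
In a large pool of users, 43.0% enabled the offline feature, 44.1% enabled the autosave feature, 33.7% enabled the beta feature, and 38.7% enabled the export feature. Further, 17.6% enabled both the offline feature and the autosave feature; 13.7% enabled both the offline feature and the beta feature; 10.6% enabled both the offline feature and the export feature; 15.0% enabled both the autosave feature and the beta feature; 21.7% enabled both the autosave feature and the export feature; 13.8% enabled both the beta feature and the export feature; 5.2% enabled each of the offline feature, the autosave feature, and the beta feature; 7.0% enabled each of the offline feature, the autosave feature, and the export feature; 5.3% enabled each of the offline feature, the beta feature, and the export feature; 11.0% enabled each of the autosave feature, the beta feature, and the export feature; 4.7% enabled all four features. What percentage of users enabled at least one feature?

90.9%

By inclusion-exclusion,
P(≥1) = 43.0 + 44.1 + 33.7 + 38.7 − 17.6 − 13.7 − 10.6 − 15.0 − 21.7 − 13.8 + 5.2 + 7.0 + 5.3 + 11.0 − 4.7 = 90.9%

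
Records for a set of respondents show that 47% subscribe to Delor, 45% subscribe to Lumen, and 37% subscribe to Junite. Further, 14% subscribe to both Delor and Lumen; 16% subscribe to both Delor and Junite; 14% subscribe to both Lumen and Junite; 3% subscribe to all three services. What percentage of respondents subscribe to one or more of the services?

Inclusion–exclusion gives
P(≥1) = 47 + 45 + 37 − 14 − 16 − 14 + 3 = 88%

88%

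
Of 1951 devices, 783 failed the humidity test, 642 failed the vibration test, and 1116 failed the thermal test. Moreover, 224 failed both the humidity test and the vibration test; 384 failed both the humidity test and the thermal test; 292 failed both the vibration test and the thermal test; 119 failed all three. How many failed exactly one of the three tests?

1098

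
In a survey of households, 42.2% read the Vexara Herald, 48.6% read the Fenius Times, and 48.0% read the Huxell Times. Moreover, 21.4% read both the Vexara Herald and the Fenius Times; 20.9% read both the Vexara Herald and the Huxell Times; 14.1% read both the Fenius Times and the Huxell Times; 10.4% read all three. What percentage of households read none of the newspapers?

P(≥1) = 42.2 + 48.6 + 48.0 − 21.4 − 20.9 − 14.1 + 10.4 = 92.8%
P(none) = 100% − 92.8% = 7.2%

7.2%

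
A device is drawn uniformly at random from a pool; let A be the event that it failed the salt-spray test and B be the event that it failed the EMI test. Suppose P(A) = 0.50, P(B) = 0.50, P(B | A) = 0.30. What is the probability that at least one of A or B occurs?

P(A ∩ B) = P(A)·P(B|A) = 0.50 × 0.30 = 0.15
By inclusion–exclusion:
P(A ∪ B) = 0.50 + 0.50 − 0.15 = 0.85

0.85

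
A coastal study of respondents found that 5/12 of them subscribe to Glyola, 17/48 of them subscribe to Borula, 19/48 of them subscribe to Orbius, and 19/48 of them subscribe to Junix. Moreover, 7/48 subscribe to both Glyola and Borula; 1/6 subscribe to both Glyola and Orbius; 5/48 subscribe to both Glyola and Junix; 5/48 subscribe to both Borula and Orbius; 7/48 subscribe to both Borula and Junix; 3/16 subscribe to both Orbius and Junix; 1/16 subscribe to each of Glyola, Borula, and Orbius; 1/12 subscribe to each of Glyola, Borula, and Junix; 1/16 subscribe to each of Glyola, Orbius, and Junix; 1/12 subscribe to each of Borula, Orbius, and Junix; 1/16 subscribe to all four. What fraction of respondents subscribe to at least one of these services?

15/16

P(≥1) = 5/12 + 17/48 + 19/48 + 19/48 − 7/48 − 1/6 − 5/48 − 5/48 − 7/48 − 3/16 + 1/16 + 1/12 + 1/16 + 1/12 − 1/16 = 15/16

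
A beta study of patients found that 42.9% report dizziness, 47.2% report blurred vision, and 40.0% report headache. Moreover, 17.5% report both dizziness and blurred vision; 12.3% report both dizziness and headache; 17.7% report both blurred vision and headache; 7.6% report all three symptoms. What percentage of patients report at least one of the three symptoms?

90.2%

By inclusion-exclusion,
P(at least one) = 42.9 + 47.2 + 40.0 − 17.5 − 12.3 − 17.7 + 7.6 = 90.2%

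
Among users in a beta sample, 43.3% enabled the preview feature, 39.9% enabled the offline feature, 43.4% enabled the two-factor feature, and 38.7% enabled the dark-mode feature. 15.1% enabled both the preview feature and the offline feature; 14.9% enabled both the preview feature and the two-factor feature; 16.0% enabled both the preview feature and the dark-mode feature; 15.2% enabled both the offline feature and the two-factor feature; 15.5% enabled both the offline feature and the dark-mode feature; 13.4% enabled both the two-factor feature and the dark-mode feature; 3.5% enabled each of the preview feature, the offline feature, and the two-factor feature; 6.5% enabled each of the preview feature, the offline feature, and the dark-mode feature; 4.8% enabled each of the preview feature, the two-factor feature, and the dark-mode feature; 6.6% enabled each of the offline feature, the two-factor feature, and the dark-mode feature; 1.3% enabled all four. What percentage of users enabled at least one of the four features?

By inclusion-exclusion,
P(union) = 43.3 + 39.9 + 43.4 + 38.7 − 15.1 − 14.9 − 16.0 − 15.2 − 15.5 − 13.4 + 3.5 + 6.5 + 4.8 + 6.6 − 1.3 = 95.3%

95.3%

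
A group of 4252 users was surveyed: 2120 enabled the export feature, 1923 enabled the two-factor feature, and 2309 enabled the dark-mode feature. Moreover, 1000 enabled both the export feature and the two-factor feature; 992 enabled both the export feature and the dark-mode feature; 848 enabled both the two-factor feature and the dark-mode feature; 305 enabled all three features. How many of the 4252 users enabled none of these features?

|at least one| = 2120 + 1923 + 2309 − 1000 − 992 − 848 + 305 = 3817
None: 4252 − 3817 = 435

435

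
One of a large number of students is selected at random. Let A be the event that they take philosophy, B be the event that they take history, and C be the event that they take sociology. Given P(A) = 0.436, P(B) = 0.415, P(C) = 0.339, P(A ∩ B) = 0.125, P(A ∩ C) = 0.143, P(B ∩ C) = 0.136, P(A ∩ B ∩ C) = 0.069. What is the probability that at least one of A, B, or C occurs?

0.855

Apply inclusion-exclusion:
P(A ∪ B ∪ C) = 0.436 + 0.415 + 0.339 − 0.125 − 0.143 − 0.136 + 0.069 = 0.855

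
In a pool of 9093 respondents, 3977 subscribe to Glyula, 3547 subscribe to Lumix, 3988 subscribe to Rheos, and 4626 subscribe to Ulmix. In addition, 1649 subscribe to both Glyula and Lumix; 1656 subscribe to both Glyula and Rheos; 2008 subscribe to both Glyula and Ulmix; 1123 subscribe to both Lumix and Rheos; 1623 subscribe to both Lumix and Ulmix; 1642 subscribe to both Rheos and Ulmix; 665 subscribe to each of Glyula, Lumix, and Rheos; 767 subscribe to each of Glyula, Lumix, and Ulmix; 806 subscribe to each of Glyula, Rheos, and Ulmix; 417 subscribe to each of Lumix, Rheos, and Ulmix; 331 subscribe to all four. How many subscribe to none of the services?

Inclusion–exclusion gives
|at least one| = 3977 + 3547 + 3988 + 4626 − 1649 − 1656 − 2008 − 1123 − 1623 − 1642 + 665 + 767 + 806 + 417 − 331 = 8761
None: 9093 − 8761 = 332

332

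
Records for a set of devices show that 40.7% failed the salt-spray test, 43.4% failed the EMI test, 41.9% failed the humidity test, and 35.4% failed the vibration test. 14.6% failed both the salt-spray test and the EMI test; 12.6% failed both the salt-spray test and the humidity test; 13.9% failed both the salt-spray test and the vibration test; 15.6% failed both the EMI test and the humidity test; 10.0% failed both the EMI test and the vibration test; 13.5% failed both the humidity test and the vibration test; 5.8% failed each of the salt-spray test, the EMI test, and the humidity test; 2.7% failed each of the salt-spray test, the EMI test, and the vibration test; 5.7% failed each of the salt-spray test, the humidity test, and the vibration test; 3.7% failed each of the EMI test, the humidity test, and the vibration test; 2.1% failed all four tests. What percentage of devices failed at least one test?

97.0%

P(at least one) = 40.7 + 43.4 + 41.9 + 35.4 − 14.6 − 12.6 − 13.9 − 15.6 − 10.0 − 13.5 + 5.8 + 2.7 + 5.7 + 3.7 − 2.1 = 97.0%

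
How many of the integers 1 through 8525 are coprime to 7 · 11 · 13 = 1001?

6132

By inclusion-exclusion,
floor(8525/7) + floor(8525/11) + floor(8525/13) − floor(8525/77) − floor(8525/91) − floor(8525/143) + floor(8525/1001) = 1217 + 775 + 655 − 110 − 93 − 59 + 8 = 2393
8525 − 2393 = 6132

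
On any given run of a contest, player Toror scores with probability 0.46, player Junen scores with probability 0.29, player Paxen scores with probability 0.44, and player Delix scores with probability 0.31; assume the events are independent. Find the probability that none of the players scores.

0.14814576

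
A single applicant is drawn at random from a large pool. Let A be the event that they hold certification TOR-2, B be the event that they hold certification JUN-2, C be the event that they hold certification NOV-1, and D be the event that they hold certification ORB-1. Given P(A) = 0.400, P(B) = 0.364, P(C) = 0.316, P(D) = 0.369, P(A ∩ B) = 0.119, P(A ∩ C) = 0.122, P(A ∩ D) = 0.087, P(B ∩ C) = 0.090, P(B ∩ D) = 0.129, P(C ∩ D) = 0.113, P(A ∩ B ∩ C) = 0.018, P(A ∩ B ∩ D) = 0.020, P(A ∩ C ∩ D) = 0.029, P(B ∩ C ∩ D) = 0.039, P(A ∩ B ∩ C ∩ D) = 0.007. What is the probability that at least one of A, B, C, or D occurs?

0.888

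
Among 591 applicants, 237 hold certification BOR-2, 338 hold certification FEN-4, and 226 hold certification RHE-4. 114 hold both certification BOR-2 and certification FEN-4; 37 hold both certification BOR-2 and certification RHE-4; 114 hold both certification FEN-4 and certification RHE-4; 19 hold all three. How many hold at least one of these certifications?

555

By inclusion–exclusion:
N(≥1) = 237 + 338 + 226 − 114 − 37 − 114 + 19 = 555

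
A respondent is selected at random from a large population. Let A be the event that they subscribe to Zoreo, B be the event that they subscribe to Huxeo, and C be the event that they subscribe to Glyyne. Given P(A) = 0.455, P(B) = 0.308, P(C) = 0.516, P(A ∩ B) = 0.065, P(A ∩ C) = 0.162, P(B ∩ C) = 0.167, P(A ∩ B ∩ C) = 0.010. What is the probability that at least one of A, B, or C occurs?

Apply inclusion-exclusion:
P(A ∪ B ∪ C) = 0.455 + 0.308 + 0.516 − 0.065 − 0.162 − 0.167 + 0.010 = 0.895

0.895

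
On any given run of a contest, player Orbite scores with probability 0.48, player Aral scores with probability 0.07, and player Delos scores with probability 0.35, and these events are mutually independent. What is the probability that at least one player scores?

0.68566

P(none) = (1 − 0.48) × (1 − 0.07) × (1 − 0.35) = 0.52 × 0.93 × 0.65 = 0.31434
P(at least one) = 1 − 0.31434 = 0.68566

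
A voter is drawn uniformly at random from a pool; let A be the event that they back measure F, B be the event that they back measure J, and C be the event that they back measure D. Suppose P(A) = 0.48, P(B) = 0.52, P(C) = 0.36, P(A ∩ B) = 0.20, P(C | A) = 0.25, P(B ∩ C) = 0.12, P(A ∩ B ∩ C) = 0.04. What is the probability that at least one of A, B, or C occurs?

0.96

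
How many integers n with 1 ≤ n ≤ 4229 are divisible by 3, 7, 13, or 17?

2129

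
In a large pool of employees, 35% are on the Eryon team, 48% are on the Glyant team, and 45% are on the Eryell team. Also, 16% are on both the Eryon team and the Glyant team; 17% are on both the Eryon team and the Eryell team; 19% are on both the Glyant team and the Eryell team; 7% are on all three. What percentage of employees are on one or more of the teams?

P(≥1) = 35 + 48 + 45 − 16 − 17 − 19 + 7 = 83%

83%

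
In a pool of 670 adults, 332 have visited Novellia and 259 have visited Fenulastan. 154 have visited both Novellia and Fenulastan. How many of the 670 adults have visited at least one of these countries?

437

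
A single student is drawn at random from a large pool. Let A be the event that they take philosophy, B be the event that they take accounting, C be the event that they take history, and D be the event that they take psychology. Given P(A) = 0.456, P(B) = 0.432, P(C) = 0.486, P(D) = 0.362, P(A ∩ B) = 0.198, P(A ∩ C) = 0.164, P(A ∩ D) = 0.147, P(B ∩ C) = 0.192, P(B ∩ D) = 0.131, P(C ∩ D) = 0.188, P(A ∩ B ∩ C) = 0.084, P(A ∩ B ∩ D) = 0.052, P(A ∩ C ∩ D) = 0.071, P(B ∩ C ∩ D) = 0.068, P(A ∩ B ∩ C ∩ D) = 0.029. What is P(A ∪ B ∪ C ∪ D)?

By inclusion–exclusion:
P(A ∪ B ∪ C ∪ D) = 0.456 + 0.432 + 0.486 + 0.362 − 0.198 − 0.164 − 0.147 − 0.192 − 0.131 − 0.188 + 0.084 + 0.052 + 0.071 + 0.068 − 0.029 = 0.962

0.962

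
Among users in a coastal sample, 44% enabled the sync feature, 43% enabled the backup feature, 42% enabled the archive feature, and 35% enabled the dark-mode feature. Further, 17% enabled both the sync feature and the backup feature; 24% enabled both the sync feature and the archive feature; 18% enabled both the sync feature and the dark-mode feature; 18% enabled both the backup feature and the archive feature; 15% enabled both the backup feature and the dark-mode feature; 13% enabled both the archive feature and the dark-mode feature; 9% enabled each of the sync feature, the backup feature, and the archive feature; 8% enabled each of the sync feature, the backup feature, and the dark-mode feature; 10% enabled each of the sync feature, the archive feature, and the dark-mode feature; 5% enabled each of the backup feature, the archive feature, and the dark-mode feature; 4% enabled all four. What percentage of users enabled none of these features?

Apply inclusion-exclusion:
P(≥1) = 44 + 43 + 42 + 35 − 17 − 24 − 18 − 18 − 15 − 13 + 9 + 8 + 10 + 5 − 4 = 87%
P(none) = 100% − 87% = 13%

13%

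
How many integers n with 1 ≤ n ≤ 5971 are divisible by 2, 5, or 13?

3766

Inclusion–exclusion gives
2985 + 1194 + 459 − 597 − 229 − 91 + 45 = 3766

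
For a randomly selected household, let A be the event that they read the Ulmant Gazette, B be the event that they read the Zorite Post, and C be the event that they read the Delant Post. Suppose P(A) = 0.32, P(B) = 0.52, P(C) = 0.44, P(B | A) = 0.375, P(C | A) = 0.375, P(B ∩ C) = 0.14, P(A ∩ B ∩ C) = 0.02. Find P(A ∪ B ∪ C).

P(A ∩ B) = P(A)·P(B|A) = 0.32 × 0.375 = 0.12
P(A ∩ C) = P(A)·P(C|A) = 0.32 × 0.375 = 0.12
Using inclusion–exclusion:
P(A ∪ B ∪ C) = 0.32 + 0.52 + 0.44 − 0.12 − 0.12 − 0.14 + 0.02 = 0.92

0.92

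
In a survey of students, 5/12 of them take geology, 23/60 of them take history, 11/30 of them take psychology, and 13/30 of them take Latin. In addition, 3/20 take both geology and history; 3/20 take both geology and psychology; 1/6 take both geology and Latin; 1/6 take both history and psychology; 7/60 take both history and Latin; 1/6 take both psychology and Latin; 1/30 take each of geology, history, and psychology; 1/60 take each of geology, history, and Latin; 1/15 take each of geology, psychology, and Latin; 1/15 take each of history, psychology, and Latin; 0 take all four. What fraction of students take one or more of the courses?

P(at least one) = 5/12 + 23/60 + 11/30 + 13/30 − 3/20 − 3/20 − 1/6 − 1/6 − 7/60 − 1/6 + 1/30 + 1/60 + 1/15 + 1/15 − 0 = 13/15

13/15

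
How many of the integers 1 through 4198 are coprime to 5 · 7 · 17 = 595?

2710

Using inclusion–exclusion:
floor(4198/5) + floor(4198/7) + floor(4198/17) − floor(4198/35) − floor(4198/85) − floor(4198/119) + floor(4198/595) = 839 + 599 + 246 − 119 − 49 − 35 + 7 = 1488
4198 − 1488 = 2710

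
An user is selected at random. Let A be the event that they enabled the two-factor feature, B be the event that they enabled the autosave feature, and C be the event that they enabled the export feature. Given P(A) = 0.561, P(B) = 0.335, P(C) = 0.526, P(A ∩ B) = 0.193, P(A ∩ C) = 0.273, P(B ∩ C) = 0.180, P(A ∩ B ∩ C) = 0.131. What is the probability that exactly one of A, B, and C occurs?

0.523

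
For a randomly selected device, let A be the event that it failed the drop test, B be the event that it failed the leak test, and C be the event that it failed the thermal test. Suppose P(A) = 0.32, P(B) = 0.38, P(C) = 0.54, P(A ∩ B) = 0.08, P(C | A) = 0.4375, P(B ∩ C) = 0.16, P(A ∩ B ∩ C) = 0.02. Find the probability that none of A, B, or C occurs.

0.12

P(A ∩ C) = P(A)·P(C|A) = 0.32 × 0.4375 = 0.14
By inclusion–exclusion:
P(A ∪ B ∪ C) = 0.32 + 0.38 + 0.54 − 0.08 − 0.14 − 0.16 + 0.02 = 0.88
P(none) = 1 − 0.88 = 0.12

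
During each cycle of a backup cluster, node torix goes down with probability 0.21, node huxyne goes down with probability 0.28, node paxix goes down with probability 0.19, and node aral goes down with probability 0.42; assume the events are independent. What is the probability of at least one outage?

0.73277776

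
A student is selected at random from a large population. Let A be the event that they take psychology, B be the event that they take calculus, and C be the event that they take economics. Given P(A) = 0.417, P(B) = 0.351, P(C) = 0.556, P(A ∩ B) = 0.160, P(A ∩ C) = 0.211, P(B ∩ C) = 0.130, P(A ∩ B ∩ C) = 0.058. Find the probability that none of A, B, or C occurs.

0.119

P(A ∪ B ∪ C) = 0.417 + 0.351 + 0.556 − 0.160 − 0.211 − 0.130 + 0.058 = 0.881
P(none) = 1 − 0.881 = 0.119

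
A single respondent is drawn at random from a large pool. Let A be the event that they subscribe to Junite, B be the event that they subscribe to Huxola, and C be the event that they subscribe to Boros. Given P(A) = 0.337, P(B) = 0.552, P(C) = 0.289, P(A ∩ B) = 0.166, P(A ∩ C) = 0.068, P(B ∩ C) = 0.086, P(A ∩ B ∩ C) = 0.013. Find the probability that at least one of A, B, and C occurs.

0.871

P(A ∪ B ∪ C) = 0.337 + 0.552 + 0.289 − 0.166 − 0.068 − 0.086 + 0.013 = 0.871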